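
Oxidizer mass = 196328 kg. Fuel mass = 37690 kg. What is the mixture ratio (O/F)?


MR = 196328 / 37690 = 5.21

5.21


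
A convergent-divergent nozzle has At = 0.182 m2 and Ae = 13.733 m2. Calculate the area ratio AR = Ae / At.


AR = 13.733 / 0.182 = 75.5

75.5


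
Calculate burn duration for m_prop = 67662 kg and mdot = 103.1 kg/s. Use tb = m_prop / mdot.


tb = 67662 / 103.1 = 656.3 s

656.3 s


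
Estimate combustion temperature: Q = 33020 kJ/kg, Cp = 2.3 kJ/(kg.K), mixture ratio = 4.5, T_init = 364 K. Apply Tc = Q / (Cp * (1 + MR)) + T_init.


Tc = 33020 / (2.3 * (1 + 4.5)) + 364 = 2974 K

2974 K


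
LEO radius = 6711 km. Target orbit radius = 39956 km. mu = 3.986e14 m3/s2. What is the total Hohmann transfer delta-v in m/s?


V1 = sqrt(mu/r1) = 7706.82 m/s
dV1 = V1*(sqrt(2*r2/(r1+r2)) - 1) = 2378.19 m/s
V2 = sqrt(mu/r2) = 3158.48 m/s
dV2 = V2*(1 - sqrt(2*r1/(r1+r2))) = 1464.6 m/s
Total dV = 3843 m/s

3843 m/s


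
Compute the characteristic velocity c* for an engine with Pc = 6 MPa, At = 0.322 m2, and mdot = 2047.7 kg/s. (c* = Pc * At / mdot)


c* = 6e6 * 0.322 / 2047.7 = 943 m/s

943 m/s


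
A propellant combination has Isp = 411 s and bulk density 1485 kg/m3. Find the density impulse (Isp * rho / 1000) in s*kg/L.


rho*Isp = 411 * 1485 / 1000 = 610 s*kg/L

610 s*kg/L


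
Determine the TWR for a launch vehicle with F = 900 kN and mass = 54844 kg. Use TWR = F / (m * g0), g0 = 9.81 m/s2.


TWR = 900000 / (54844 * 9.81) = 1.67

1.67


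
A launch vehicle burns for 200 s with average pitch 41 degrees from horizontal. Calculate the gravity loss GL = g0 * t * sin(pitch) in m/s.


GL = 9.81 * 200 * sin(41 deg) = 1287 m/s

1287 m/s


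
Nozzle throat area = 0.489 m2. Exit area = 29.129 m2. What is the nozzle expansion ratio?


AR = 29.129 / 0.489 = 59.6

59.6


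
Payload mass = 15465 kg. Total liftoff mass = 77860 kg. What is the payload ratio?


PR = 15465 / 77860 = 0.1986

0.1986


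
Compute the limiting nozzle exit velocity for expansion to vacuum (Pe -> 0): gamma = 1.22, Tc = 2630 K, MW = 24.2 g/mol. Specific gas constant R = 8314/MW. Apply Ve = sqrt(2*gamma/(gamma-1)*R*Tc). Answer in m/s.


R = 8314 / 24.2 = 343.55 J/(kg.K)
Ve = sqrt(2 * 1.22 / (1.22 - 1) * 343.55 * 2630) = 3166 m/s

3166 m/s


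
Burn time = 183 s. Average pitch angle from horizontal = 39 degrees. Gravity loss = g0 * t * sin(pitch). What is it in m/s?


GL = 9.81 * 183 * sin(39 deg) = 1130 m/s

1130 m/s


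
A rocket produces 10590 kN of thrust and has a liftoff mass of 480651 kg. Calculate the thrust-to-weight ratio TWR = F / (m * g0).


TWR = 10590000 / (480651 * 9.81) = 2.25

2.25


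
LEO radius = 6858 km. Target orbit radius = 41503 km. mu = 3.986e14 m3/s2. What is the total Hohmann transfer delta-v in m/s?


V1 = sqrt(mu/r1) = 7623.77 m/s
dV1 = V1*(sqrt(2*r2/(r1+r2)) - 1) = 2364.19 m/s
V2 = sqrt(mu/r2) = 3099.05 m/s
dV2 = V2*(1 - sqrt(2*r1/(r1+r2))) = 1448.63 m/s
Total dV = 3813 m/s

3813 m/s


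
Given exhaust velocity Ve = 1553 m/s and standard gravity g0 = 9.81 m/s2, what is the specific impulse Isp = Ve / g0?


Isp = Ve / g0 = 1553 / 9.81 = 158.3 s

158.3 s


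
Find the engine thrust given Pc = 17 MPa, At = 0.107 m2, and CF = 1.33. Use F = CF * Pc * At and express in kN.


F = 1.33 * 17e6 * 0.107 = 2.4193e+06 N = 2419.3 kN

2419.3 kN


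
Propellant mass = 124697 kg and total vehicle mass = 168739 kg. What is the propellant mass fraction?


PMF = 124697 / 168739 = 0.739

0.739


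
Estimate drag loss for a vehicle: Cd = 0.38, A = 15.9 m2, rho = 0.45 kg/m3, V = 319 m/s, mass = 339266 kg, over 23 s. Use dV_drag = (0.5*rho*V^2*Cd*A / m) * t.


D = 0.5 * 0.45 * 319^2 * 0.38 * 15.9 = 138338.99 N
a = 138338.99 / 339266 = 0.4078 m/s2
dV = 0.4078 * 23 = 9.4 m/s

9.4 m/s


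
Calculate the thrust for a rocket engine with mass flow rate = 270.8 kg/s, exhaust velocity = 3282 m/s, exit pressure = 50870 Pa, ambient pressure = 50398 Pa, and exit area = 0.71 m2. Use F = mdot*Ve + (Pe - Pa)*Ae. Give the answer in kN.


F = 270.8 * 3282 + (50870 - 50398) * 0.71 = 889101.0 N = 889.1 kN

889.1 kN


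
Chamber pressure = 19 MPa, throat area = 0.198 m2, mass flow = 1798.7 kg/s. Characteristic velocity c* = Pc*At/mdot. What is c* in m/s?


c* = 19e6 * 0.198 / 1798.7 = 2092 m/s

2092 m/s


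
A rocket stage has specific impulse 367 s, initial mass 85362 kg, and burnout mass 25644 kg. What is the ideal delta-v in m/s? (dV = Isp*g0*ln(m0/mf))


Ve = 367 * 9.81 = 3600.27 m/s
dV = 3600.27 * ln(85362/25644) = 4330 m/s

4330 m/s


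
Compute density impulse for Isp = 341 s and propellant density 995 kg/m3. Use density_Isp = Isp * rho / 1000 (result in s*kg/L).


rho*Isp = 341 * 995 / 1000 = 339 s*kg/L

339 s*kg/L


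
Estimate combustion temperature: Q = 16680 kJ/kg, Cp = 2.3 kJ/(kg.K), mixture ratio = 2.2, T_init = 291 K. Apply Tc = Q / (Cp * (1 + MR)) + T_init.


Tc = 16680 / (2.3 * (1 + 2.2)) + 291 = 2557 K

2557 K


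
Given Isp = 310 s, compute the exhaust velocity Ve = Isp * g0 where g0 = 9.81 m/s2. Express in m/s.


Ve = Isp * g0 = 310 * 9.81 = 3041.1 m/s

3041.1 m/s


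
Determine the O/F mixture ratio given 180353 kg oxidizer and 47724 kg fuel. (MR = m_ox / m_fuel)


MR = 180353 / 47724 = 3.78

3.78


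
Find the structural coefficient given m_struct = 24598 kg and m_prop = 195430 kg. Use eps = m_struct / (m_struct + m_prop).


eps = 24598 / (24598 + 195430) = 0.1118

0.1118


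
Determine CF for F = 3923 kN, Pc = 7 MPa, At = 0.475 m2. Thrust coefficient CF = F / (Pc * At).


CF = 3923000 / (7e6 * 0.475) = 1.18

1.18


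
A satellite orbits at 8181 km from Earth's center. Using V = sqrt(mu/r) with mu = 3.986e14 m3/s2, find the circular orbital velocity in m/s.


V = sqrt(3.986e14 / 8181000) = 6980 m/s

6980 m/s


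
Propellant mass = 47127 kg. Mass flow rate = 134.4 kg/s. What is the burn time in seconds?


tb = 47127 / 134.4 = 350.6 s

350.6 s


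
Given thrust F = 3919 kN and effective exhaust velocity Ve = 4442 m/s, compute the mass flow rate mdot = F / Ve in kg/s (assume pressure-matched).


mdot = F / Ve = 3919000 / 4442 = 882.3 kg/s

882.3 kg/s


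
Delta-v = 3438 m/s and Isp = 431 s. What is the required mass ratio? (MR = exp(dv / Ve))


Ve = 431 * 9.81 = 4228.11 m/s
MR = exp(3438 / 4228.11) = 2.255

2.255


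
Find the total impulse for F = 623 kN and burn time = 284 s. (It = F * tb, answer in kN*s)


It = 623 * 284 = 176932 kN*s

176932 kN*s


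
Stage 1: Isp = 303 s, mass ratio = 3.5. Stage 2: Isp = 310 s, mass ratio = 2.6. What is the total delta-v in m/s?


dV1 = 303 * 9.81 * ln(3.5) = 3723.8 m/s
dV2 = 310 * 9.81 * ln(2.6) = 2905.8 m/s
Total dV = 3723.8 + 2905.8 = 6629.6 m/s ~ 6630 m/s

6630 m/s


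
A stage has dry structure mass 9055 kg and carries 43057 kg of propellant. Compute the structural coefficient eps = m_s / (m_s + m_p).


eps = 9055 / (9055 + 43057) = 0.1738

0.1738


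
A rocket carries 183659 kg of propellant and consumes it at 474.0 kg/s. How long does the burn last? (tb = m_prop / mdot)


tb = 183659 / 474.0 = 387.5 s

387.5 s


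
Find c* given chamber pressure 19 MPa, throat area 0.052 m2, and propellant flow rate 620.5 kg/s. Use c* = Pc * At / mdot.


c* = 19e6 * 0.052 / 620.5 = 1592 m/s

1592 m/s


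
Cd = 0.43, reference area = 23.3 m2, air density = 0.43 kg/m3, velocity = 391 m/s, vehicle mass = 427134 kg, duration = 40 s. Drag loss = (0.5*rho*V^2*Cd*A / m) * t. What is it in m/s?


D = 0.5 * 0.43 * 391^2 * 0.43 * 23.3 = 329318.67 N
a = 329318.67 / 427134 = 0.771 m/s2
dV = 0.771 * 40 = 30.8 m/s

30.8 m/s


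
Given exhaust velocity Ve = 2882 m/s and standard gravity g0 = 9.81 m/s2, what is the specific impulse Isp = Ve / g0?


Isp = Ve / g0 = 2882 / 9.81 = 293.8 s

293.8 s


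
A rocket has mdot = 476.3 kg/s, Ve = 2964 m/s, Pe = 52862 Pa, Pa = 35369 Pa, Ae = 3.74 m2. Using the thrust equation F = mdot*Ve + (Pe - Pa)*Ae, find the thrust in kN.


F = 476.3 * 2964 + (52862 - 35369) * 3.74 = 1.4772e+06 N = 1477.2 kN

1477.2 kN


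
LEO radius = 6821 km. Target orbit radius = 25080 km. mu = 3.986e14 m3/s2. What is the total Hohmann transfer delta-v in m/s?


V1 = sqrt(mu/r1) = 7644.42 m/s
dV1 = V1*(sqrt(2*r2/(r1+r2)) - 1) = 1941.22 m/s
V2 = sqrt(mu/r2) = 3986.62 m/s
dV2 = V2*(1 - sqrt(2*r1/(r1+r2))) = 1379.62 m/s
Total dV = 3321 m/s

3321 m/s


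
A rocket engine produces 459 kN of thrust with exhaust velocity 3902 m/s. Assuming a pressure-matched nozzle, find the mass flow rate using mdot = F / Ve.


mdot = F / Ve = 459000 / 3902 = 117.6 kg/s

117.6 kg/s


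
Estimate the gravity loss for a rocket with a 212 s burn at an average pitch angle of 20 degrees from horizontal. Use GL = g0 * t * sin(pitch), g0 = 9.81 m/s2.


GL = 9.81 * 212 * sin(20 deg) = 711 m/s

711 m/s


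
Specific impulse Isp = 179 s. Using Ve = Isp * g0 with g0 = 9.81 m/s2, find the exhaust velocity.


Ve = Isp * g0 = 179 * 9.81 = 1756.0 m/s

1756.0 m/s


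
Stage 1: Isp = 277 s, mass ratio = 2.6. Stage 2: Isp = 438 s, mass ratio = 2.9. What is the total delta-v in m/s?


dV1 = 277 * 9.81 * ln(2.6) = 2596.5 m/s
dV2 = 438 * 9.81 * ln(2.9) = 4574.8 m/s
Total dV = 2596.5 + 4574.8 = 7171.3 m/s ~ 7171 m/s

7171 m/s


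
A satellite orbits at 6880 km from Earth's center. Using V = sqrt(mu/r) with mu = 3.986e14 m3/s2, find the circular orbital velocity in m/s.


V = sqrt(3.986e14 / 6880000) = 7612 m/s

7612 m/s


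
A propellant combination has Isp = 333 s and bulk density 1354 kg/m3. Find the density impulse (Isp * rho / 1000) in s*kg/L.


rho*Isp = 333 * 1354 / 1000 = 451 s*kg/L

451 s*kg/L


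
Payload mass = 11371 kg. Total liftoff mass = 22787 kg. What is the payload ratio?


PR = 11371 / 22787 = 0.499

0.499


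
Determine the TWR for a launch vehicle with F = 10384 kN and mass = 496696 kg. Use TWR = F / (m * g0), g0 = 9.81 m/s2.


TWR = 10384000 / (496696 * 9.81) = 2.13

2.13


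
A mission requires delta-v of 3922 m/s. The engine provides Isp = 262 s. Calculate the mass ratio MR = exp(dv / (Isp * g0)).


Ve = 262 * 9.81 = 2570.22 m/s
MR = exp(3922 / 2570.22) = 4.599

4.599


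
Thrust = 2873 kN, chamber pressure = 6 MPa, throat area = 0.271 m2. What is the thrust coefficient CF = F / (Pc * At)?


CF = 2873000 / (6e6 * 0.271) = 1.77

1.77


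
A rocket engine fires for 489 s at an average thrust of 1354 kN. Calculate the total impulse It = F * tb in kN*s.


It = 1354 * 489 = 662106 kN*s

662106 kN*s


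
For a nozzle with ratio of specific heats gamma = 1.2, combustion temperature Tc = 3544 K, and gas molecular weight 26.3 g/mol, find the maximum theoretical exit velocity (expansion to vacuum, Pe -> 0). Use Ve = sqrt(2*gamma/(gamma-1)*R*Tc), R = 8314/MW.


R = 8314 / 26.3 = 316.12 J/(kg.K)
Ve = sqrt(2 * 1.2 / (1.2 - 1) * 316.12 * 3544) = 3667 m/s

3667 m/s


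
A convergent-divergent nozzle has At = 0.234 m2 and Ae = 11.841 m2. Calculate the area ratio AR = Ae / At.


AR = 11.841 / 0.234 = 50.6

50.6


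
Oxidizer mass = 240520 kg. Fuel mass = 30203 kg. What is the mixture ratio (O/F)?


MR = 240520 / 30203 = 7.96

7.96


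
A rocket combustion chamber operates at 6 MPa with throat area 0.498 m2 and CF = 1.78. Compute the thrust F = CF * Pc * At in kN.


F = 1.78 * 6e6 * 0.498 = 5.3186e+06 N = 5318.6 kN

5318.6 kN


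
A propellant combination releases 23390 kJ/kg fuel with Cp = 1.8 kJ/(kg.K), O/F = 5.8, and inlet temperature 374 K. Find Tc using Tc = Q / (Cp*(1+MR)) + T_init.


Tc = 23390 / (1.8 * (1 + 5.8)) + 374 = 2285 K

2285 K


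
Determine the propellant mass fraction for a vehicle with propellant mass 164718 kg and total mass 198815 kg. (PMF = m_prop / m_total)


PMF = 164718 / 198815 = 0.828

0.828


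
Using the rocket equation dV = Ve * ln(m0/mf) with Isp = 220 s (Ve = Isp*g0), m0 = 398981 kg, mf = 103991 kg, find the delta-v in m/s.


Ve = 220 * 9.81 = 2158.2 m/s
dV = 2158.2 * ln(398981/103991) = 2902 m/s

2902 m/s


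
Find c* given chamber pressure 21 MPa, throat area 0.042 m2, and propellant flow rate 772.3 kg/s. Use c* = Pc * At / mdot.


c* = 21e6 * 0.042 / 772.3 = 1142 m/s

1142 m/s


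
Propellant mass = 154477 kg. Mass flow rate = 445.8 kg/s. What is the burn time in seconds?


tb = 154477 / 445.8 = 346.5 s

346.5 s


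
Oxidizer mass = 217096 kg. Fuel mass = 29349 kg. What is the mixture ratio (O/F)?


MR = 217096 / 29349 = 7.4

7.4


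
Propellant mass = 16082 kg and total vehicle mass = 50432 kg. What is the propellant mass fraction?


PMF = 16082 / 50432 = 0.319

0.319


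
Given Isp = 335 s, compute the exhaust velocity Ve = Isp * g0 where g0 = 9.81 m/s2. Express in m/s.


Ve = Isp * g0 = 335 * 9.81 = 3286.4 m/s

3286.4 m/s


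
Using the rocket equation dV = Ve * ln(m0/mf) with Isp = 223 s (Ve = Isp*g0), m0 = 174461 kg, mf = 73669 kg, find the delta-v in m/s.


Ve = 223 * 9.81 = 2187.63 m/s
dV = 2187.63 * ln(174461/73669) = 1886 m/s

1886 m/s


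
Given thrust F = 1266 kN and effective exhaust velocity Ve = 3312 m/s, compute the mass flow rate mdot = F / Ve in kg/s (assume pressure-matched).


mdot = F / Ve = 1266000 / 3312 = 382.2 kg/s

382.2 kg/s


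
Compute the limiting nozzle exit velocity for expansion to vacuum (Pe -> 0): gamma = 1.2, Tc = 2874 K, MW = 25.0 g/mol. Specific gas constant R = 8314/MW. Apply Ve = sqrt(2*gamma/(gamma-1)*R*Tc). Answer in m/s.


R = 8314 / 25.0 = 332.56 J/(kg.K)
Ve = sqrt(2 * 1.2 / (1.2 - 1) * 332.56 * 2874) = 3387 m/s

3387 m/s


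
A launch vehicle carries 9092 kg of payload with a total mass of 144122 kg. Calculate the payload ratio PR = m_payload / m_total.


PR = 9092 / 144122 = 0.0631

0.0631


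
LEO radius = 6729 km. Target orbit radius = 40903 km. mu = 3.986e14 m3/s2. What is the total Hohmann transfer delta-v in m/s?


V1 = sqrt(mu/r1) = 7696.5 m/s
dV1 = V1*(sqrt(2*r2/(r1+r2)) - 1) = 2389.91 m/s
V2 = sqrt(mu/r2) = 3121.7 m/s
dV2 = V2*(1 - sqrt(2*r1/(r1+r2))) = 1462.37 m/s
Total dV = 3852 m/s

3852 m/s


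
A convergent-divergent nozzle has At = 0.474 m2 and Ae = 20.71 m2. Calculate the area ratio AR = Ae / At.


AR = 20.71 / 0.474 = 43.7

43.7


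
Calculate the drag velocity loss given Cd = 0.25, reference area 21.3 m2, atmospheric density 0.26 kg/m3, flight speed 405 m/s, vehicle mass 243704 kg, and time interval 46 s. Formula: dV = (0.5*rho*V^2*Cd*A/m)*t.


D = 0.5 * 0.26 * 405^2 * 0.25 * 21.3 = 113546.31 N
a = 113546.31 / 243704 = 0.4659 m/s2
dV = 0.4659 * 46 = 21.4 m/s

21.4 m/s


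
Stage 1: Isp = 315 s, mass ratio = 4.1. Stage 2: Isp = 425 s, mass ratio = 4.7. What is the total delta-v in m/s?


dV1 = 315 * 9.81 * ln(4.1) = 4360.2 m/s
dV2 = 425 * 9.81 * ln(4.7) = 6452.2 m/s
Total dV = 4360.2 + 6452.2 = 10812.4 m/s ~ 10812 m/s

10812 m/s


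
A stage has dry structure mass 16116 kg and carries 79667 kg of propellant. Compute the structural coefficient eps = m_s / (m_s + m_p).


eps = 16116 / (16116 + 79667) = 0.1683

0.1683


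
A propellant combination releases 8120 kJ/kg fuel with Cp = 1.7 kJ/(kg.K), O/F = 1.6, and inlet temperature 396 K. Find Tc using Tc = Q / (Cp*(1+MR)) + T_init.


Tc = 8120 / (1.7 * (1 + 1.6)) + 396 = 2233 K

2233 K


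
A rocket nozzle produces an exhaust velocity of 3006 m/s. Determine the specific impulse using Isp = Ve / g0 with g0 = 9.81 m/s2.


Isp = Ve / g0 = 3006 / 9.81 = 306.4 s

306.4 s


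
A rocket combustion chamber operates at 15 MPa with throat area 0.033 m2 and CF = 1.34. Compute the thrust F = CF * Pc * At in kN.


F = 1.34 * 15e6 * 0.033 = 663300.0 N = 663.3 kN

663.3 kN


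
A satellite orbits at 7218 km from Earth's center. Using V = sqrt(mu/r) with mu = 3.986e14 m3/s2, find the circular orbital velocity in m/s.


V = sqrt(3.986e14 / 7218000) = 7431 m/s

7431 m/s


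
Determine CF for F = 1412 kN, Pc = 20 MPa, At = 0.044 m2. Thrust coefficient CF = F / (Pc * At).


CF = 1412000 / (20e6 * 0.044) = 1.6

1.6


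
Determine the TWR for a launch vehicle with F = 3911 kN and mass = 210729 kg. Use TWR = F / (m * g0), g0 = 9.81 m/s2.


TWR = 3911000 / (210729 * 9.81) = 1.89

1.89


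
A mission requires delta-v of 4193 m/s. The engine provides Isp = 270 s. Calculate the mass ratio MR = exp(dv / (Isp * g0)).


Ve = 270 * 9.81 = 2648.7 m/s
MR = exp(4193 / 2648.7) = 4.87

4.87


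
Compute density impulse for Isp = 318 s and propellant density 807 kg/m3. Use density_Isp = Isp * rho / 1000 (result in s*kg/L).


rho*Isp = 318 * 807 / 1000 = 257 s*kg/L

257 s*kg/L


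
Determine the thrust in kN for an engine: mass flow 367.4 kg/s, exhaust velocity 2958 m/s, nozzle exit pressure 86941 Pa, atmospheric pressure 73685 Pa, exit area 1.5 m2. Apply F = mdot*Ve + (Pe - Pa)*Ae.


F = 367.4 * 2958 + (86941 - 73685) * 1.5 = 1.1067e+06 N = 1106.7 kN

1106.7 kN


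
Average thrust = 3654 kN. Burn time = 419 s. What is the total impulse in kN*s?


It = 3654 * 419 = 1531026 kN*s

1531026 kN*s


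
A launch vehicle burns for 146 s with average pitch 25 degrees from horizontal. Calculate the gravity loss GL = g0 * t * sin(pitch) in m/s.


GL = 9.81 * 146 * sin(25 deg) = 605 m/s

605 m/s


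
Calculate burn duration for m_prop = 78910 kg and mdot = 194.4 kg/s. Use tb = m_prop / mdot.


tb = 78910 / 194.4 = 405.9 s

405.9 s


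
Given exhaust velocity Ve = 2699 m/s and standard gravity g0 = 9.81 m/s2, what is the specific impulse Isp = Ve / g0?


Isp = Ve / g0 = 2699 / 9.81 = 275.1 s

275.1 s


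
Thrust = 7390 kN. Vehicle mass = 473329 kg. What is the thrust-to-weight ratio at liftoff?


TWR = 7390000 / (473329 * 9.81) = 1.59

1.59


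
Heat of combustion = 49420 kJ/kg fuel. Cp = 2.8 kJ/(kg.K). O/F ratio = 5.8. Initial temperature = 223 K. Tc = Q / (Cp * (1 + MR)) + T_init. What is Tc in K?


Tc = 49420 / (2.8 * (1 + 5.8)) + 223 = 2819 K

2819 K


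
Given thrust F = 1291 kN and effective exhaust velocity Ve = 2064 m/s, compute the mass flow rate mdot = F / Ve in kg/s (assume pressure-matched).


mdot = F / Ve = 1291000 / 2064 = 625.5 kg/s

625.5 kg/s


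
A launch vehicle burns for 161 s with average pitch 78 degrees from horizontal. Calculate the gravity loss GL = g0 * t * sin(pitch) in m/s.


GL = 9.81 * 161 * sin(78 deg) = 1545 m/s

1545 m/s


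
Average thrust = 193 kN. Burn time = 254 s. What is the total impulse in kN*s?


It = 193 * 254 = 49022 kN*s

49022 kN*s


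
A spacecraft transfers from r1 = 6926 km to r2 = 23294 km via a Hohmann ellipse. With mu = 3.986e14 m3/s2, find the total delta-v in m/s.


V1 = sqrt(mu/r1) = 7586.25 m/s
dV1 = V1*(sqrt(2*r2/(r1+r2)) - 1) = 1833.01 m/s
V2 = sqrt(mu/r2) = 4136.63 m/s
dV2 = V2*(1 - sqrt(2*r1/(r1+r2))) = 1336.0 m/s
Total dV = 3169 m/s

3169 m/s


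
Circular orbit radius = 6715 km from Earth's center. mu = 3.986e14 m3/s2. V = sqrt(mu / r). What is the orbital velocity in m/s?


V = sqrt(3.986e14 / 6715000) = 7705 m/s

7705 m/s


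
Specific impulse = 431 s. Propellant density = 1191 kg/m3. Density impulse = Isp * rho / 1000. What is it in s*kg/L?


rho*Isp = 431 * 1191 / 1000 = 513 s*kg/L

513 s*kg/L


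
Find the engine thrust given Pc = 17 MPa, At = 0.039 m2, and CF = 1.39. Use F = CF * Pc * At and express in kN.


F = 1.39 * 17e6 * 0.039 = 921570.0 N = 921.6 kN

921.6 kN


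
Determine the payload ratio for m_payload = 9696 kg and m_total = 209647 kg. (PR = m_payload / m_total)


PR = 9696 / 209647 = 0.0462

0.0462


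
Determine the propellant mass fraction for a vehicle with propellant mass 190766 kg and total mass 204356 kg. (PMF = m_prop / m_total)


PMF = 190766 / 204356 = 0.933

0.933


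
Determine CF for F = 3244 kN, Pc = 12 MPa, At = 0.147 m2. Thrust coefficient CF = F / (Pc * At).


CF = 3244000 / (12e6 * 0.147) = 1.84

1.84


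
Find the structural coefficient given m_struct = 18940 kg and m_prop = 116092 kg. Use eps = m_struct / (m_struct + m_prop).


eps = 18940 / (18940 + 116092) = 0.1403

0.1403


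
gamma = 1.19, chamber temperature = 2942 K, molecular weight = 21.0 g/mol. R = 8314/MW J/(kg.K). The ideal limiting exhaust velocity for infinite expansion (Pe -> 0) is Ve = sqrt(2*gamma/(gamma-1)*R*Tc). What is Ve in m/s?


R = 8314 / 21.0 = 395.9 J/(kg.K)
Ve = sqrt(2 * 1.19 / (1.19 - 1) * 395.9 * 2942) = 3820 m/s

3820 m/s


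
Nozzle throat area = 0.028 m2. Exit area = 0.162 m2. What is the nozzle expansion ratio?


AR = 0.162 / 0.028 = 5.8

5.8


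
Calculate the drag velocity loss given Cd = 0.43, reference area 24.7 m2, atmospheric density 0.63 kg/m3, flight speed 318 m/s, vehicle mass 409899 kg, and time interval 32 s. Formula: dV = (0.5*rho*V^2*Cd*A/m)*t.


D = 0.5 * 0.63 * 318^2 * 0.43 * 24.7 = 338321.97 N
a = 338321.97 / 409899 = 0.8254 m/s2
dV = 0.8254 * 32 = 26.4 m/s

26.4 m/s


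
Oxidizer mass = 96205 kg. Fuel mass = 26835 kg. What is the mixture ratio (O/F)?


MR = 96205 / 26835 = 3.59

3.59


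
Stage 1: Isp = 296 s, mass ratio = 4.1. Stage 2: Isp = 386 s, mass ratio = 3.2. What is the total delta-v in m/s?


dV1 = 296 * 9.81 * ln(4.1) = 4097.2 m/s
dV2 = 386 * 9.81 * ln(3.2) = 4404.5 m/s
Total dV = 4097.2 + 4404.5 = 8501.7 m/s ~ 8502 m/s

8502 m/s


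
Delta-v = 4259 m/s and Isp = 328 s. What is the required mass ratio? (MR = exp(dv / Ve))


Ve = 328 * 9.81 = 3217.68 m/s
MR = exp(4259 / 3217.68) = 3.757

3.757


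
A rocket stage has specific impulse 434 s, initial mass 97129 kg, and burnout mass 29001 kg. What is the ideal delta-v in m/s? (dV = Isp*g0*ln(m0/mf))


Ve = 434 * 9.81 = 4257.54 m/s
dV = 4257.54 * ln(97129/29001) = 5146 m/s

5146 m/s


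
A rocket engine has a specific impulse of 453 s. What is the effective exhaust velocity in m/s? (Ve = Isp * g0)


Ve = Isp * g0 = 453 * 9.81 = 4443.9 m/s

4443.9 m/s


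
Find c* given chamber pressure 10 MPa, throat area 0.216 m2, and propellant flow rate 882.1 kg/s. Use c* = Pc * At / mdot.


c* = 10e6 * 0.216 / 882.1 = 2449 m/s

2449 m/s


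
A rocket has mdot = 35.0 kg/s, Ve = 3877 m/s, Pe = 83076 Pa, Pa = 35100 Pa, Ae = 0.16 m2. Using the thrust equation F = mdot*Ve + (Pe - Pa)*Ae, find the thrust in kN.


F = 35.0 * 3877 + (83076 - 35100) * 0.16 = 143371.0 N = 143.4 kN

143.4 kN


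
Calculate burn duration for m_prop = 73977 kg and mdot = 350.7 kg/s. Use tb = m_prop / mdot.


tb = 73977 / 350.7 = 210.9 s

210.9 s


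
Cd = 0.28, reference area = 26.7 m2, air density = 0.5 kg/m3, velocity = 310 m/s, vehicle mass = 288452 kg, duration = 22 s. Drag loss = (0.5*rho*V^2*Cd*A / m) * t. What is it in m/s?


D = 0.5 * 0.5 * 310^2 * 0.28 * 26.7 = 179610.9 N
a = 179610.9 / 288452 = 0.6227 m/s2
dV = 0.6227 * 22 = 13.7 m/s

13.7 m/s


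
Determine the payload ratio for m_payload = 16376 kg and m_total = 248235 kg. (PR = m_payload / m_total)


PR = 16376 / 248235 = 0.066

0.066


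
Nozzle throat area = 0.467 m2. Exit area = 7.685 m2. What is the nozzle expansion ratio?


AR = 7.685 / 0.467 = 16.5

16.5


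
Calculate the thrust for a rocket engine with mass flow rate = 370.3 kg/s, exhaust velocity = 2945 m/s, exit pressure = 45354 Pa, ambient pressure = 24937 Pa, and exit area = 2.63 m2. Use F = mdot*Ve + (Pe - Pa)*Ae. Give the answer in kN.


F = 370.3 * 2945 + (45354 - 24937) * 2.63 = 1.1442e+06 N = 1144.2 kN

1144.2 kN


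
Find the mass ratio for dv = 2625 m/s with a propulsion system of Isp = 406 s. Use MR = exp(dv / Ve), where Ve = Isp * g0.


Ve = 406 * 9.81 = 3982.86 m/s
MR = exp(2625 / 3982.86) = 1.933

1.933


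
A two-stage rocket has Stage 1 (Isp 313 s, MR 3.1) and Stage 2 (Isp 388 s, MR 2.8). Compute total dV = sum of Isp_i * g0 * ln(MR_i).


dV1 = 313 * 9.81 * ln(3.1) = 3474.0 m/s
dV2 = 388 * 9.81 * ln(2.8) = 3919.0 m/s
Total dV = 3474.0 + 3919.0 = 7393.0 m/s ~ 7393 m/s

7393 m/s


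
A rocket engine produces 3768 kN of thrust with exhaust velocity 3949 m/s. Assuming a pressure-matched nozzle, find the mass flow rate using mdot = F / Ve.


mdot = F / Ve = 3768000 / 3949 = 954.2 kg/s

954.2 kg/s


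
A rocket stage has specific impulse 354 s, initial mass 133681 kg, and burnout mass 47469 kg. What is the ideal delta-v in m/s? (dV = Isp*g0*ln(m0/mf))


Ve = 354 * 9.81 = 3472.74 m/s
dV = 3472.74 * ln(133681/47469) = 3596 m/s

3596 m/s


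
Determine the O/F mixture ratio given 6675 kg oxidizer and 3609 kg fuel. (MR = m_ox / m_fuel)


MR = 6675 / 3609 = 1.85

1.85


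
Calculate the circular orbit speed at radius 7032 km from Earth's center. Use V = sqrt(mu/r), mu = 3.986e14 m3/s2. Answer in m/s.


V = sqrt(3.986e14 / 7032000) = 7529 m/s

7529 m/s


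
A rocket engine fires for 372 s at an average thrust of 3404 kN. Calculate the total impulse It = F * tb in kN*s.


It = 3404 * 372 = 1266288 kN*s

1266288 kN*s


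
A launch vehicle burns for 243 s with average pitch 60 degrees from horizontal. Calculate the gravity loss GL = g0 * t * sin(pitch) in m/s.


GL = 9.81 * 243 * sin(60 deg) = 2064 m/s

2064 m/s


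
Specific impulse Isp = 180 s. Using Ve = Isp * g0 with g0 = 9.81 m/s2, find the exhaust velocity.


Ve = Isp * g0 = 180 * 9.81 = 1765.8 m/s

1765.8 m/s


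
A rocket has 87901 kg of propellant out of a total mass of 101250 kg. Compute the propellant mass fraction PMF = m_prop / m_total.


PMF = 87901 / 101250 = 0.868

0.868


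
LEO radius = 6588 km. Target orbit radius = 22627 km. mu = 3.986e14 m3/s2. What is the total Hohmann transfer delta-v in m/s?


V1 = sqrt(mu/r1) = 7778.43 m/s
dV1 = V1*(sqrt(2*r2/(r1+r2)) - 1) = 1902.51 m/s
V2 = sqrt(mu/r2) = 4197.16 m/s
dV2 = V2*(1 - sqrt(2*r1/(r1+r2))) = 1378.49 m/s
Total dV = 3281 m/s

3281 m/s


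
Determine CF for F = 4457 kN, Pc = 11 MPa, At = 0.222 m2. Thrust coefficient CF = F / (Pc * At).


CF = 4457000 / (11e6 * 0.222) = 1.83

1.83


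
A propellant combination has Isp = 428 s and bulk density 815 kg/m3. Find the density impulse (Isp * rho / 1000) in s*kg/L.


rho*Isp = 428 * 815 / 1000 = 349 s*kg/L

349 s*kg/L


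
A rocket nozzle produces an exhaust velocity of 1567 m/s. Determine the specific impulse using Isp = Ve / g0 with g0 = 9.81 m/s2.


Isp = Ve / g0 = 1567 / 9.81 = 159.7 s

159.7 s


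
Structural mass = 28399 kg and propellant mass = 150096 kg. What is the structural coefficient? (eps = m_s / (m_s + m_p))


eps = 28399 / (28399 + 150096) = 0.1591

0.1591


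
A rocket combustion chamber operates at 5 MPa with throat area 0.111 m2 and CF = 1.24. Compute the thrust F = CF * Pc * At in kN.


F = 1.24 * 5e6 * 0.111 = 688200.0 N = 688.2 kN

688.2 kN


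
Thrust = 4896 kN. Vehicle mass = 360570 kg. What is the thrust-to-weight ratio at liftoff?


TWR = 4896000 / (360570 * 9.81) = 1.38

1.38


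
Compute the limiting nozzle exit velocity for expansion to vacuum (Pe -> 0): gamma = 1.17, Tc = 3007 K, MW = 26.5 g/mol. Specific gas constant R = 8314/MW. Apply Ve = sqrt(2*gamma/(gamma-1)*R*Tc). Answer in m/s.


R = 8314 / 26.5 = 313.74 J/(kg.K)
Ve = sqrt(2 * 1.17 / (1.17 - 1) * 313.74 * 3007) = 3604 m/s

3604 m/s


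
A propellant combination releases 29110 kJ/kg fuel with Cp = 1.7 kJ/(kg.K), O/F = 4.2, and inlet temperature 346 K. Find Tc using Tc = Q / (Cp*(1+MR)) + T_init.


Tc = 29110 / (1.7 * (1 + 4.2)) + 346 = 3639 K

3639 K


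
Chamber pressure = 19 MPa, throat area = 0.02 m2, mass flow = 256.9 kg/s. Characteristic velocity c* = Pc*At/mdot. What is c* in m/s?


c* = 19e6 * 0.02 / 256.9 = 1479 m/s

1479 m/s


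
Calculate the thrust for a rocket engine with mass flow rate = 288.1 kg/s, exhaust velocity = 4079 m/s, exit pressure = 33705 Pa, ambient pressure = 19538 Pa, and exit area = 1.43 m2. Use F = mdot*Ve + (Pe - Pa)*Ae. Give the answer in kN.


F = 288.1 * 4079 + (33705 - 19538) * 1.43 = 1.1954e+06 N = 1195.4 kN

1195.4 kN


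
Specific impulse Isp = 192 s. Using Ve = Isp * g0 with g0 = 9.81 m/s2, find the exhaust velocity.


Ve = Isp * g0 = 192 * 9.81 = 1883.5 m/s

1883.5 m/s


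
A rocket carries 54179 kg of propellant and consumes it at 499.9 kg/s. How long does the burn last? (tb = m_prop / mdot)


tb = 54179 / 499.9 = 108.4 s

108.4 s


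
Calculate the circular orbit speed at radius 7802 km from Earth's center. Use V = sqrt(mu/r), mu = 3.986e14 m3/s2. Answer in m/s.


V = sqrt(3.986e14 / 7802000) = 7148 m/s

7148 m/s


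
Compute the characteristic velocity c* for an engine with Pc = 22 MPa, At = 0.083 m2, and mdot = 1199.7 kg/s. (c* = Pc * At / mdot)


c* = 22e6 * 0.083 / 1199.7 = 1522 m/s

1522 m/s


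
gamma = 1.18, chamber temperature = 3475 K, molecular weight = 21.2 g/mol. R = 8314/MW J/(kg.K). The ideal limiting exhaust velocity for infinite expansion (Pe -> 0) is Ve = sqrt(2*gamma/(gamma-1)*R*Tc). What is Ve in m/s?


R = 8314 / 21.2 = 392.17 J/(kg.K)
Ve = sqrt(2 * 1.18 / (1.18 - 1) * 392.17 * 3475) = 4227 m/s

4227 m/s


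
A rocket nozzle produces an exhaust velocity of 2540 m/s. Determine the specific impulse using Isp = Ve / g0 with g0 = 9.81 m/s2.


Isp = Ve / g0 = 2540 / 9.81 = 258.9 s

258.9 s


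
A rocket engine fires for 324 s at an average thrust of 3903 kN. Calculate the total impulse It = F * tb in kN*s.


It = 3903 * 324 = 1264572 kN*s

1264572 kN*s


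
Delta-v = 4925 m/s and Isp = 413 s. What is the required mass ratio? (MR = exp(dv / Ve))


Ve = 413 * 9.81 = 4051.53 m/s
MR = exp(4925 / 4051.53) = 3.372

3.372


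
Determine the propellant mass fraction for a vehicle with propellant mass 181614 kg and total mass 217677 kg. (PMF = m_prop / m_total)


PMF = 181614 / 217677 = 0.834

0.834


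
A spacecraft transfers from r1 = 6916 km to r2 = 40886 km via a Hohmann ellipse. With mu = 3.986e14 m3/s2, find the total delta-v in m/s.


V1 = sqrt(mu/r1) = 7591.74 m/s
dV1 = V1*(sqrt(2*r2/(r1+r2)) - 1) = 2337.6 m/s
V2 = sqrt(mu/r2) = 3122.35 m/s
dV2 = V2*(1 - sqrt(2*r1/(r1+r2))) = 1442.77 m/s
Total dV = 3780 m/s

3780 m/s


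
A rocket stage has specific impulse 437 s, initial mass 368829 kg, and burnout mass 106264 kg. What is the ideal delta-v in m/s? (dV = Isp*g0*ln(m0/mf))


Ve = 437 * 9.81 = 4286.97 m/s
dV = 4286.97 * ln(368829/106264) = 5335 m/s

5335 m/s


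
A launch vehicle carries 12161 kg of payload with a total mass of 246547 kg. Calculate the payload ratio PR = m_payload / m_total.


PR = 12161 / 246547 = 0.0493

0.0493


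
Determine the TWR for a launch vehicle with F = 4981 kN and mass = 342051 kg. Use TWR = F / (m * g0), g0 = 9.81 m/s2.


TWR = 4981000 / (342051 * 9.81) = 1.48

1.48


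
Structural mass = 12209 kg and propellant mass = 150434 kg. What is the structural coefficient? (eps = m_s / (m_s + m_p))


eps = 12209 / (12209 + 150434) = 0.0751

0.0751


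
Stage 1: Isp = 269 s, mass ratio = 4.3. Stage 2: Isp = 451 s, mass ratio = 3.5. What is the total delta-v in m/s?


dV1 = 269 * 9.81 * ln(4.3) = 3849.1 m/s
dV2 = 451 * 9.81 * ln(3.5) = 5542.6 m/s
Total dV = 3849.1 + 5542.6 = 9391.7 m/s ~ 9392 m/s

9392 m/s


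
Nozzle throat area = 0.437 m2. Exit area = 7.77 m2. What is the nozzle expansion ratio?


AR = 7.77 / 0.437 = 17.8

17.8


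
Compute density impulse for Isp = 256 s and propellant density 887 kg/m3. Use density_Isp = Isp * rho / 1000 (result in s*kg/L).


rho*Isp = 256 * 887 / 1000 = 227 s*kg/L

227 s*kg/L


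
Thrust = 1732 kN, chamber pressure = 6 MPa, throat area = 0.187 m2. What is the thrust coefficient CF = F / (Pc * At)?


CF = 1732000 / (6e6 * 0.187) = 1.54

1.54


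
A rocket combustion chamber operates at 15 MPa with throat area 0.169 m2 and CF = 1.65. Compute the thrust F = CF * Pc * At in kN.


F = 1.65 * 15e6 * 0.169 = 4.1828e+06 N = 4182.8 kN

4182.8 kN


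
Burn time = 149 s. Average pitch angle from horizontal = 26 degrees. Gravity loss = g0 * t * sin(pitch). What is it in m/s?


GL = 9.81 * 149 * sin(26 deg) = 641 m/s

641 m/s


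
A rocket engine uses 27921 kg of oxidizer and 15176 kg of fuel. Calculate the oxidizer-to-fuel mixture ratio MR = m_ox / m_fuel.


MR = 27921 / 15176 = 1.84

1.84


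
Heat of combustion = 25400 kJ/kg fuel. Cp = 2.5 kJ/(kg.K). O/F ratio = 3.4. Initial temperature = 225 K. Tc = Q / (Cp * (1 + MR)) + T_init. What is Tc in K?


Tc = 25400 / (2.5 * (1 + 3.4)) + 225 = 2534 K

2534 K


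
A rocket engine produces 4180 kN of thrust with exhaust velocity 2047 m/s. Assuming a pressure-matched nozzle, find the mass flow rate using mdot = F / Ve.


mdot = F / Ve = 4180000 / 2047 = 2042.0 kg/s

2042.0 kg/s


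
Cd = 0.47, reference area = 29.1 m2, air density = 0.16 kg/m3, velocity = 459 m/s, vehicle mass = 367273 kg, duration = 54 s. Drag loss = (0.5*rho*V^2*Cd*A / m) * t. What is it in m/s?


D = 0.5 * 0.16 * 459^2 * 0.47 * 29.1 = 230518.72 N
a = 230518.72 / 367273 = 0.6276 m/s2
dV = 0.6276 * 54 = 33.9 m/s

33.9 m/s


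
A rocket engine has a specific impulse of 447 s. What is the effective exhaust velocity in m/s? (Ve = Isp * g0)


Ve = Isp * g0 = 447 * 9.81 = 4385.1 m/s

4385.1 m/s


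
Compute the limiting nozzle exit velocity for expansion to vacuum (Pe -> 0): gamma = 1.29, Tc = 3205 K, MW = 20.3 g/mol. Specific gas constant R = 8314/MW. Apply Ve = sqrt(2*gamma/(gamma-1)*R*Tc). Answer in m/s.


R = 8314 / 20.3 = 409.56 J/(kg.K)
Ve = sqrt(2 * 1.29 / (1.29 - 1) * 409.56 * 3205) = 3417 m/s

3417 m/s


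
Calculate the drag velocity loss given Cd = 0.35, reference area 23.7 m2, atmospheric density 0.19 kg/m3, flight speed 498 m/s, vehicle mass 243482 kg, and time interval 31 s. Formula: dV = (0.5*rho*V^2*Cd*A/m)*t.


D = 0.5 * 0.19 * 498^2 * 0.35 * 23.7 = 195433.35 N
a = 195433.35 / 243482 = 0.8027 m/s2
dV = 0.8027 * 31 = 24.9 m/s

24.9 m/s


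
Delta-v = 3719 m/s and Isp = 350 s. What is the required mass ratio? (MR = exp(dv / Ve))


Ve = 350 * 9.81 = 3433.5 m/s
MR = exp(3719 / 3433.5) = 2.954

2.954


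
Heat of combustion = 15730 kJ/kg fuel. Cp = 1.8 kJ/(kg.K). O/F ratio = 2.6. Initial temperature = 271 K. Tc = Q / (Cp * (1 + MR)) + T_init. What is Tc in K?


Tc = 15730 / (1.8 * (1 + 2.6)) + 271 = 2698 K

2698 K


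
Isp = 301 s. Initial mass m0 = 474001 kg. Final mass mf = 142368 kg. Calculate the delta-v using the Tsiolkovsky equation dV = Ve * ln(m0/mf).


Ve = 301 * 9.81 = 2952.81 m/s
dV = 2952.81 * ln(474001/142368) = 3552 m/s

3552 m/s


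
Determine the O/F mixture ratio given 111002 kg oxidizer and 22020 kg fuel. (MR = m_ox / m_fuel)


MR = 111002 / 22020 = 5.04

5.04


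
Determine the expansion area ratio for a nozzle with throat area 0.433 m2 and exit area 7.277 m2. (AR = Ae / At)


AR = 7.277 / 0.433 = 16.8

16.8


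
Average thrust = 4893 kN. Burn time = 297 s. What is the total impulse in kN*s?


It = 4893 * 297 = 1453221 kN*s

1453221 kN*s


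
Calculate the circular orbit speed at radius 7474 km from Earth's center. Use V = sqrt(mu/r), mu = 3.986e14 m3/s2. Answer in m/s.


V = sqrt(3.986e14 / 7474000) = 7303 m/s

7303 m/s


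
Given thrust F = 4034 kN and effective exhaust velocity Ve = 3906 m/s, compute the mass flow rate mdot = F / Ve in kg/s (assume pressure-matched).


mdot = F / Ve = 4034000 / 3906 = 1032.8 kg/s

1032.8 kg/s


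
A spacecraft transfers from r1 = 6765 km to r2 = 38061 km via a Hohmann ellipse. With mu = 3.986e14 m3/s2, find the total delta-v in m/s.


V1 = sqrt(mu/r1) = 7676.0 m/s
dV1 = V1*(sqrt(2*r2/(r1+r2)) - 1) = 2326.88 m/s
V2 = sqrt(mu/r2) = 3236.15 m/s
dV2 = V2*(1 - sqrt(2*r1/(r1+r2))) = 1458.23 m/s
Total dV = 3785 m/s

3785 m/s


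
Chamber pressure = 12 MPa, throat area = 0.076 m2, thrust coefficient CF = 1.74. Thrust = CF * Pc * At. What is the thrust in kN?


F = 1.74 * 12e6 * 0.076 = 1.5869e+06 N = 1586.9 kN

1586.9 kN


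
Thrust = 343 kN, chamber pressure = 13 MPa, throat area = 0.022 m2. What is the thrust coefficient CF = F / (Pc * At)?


CF = 343000 / (13e6 * 0.022) = 1.2

1.2


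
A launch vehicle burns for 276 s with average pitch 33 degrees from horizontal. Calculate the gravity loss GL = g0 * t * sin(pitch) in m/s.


GL = 9.81 * 276 * sin(33 deg) = 1475 m/s

1475 m/s


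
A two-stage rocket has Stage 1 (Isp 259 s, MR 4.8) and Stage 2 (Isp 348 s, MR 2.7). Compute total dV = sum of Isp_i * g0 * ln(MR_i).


dV1 = 259 * 9.81 * ln(4.8) = 3985.5 m/s
dV2 = 348 * 9.81 * ln(2.7) = 3390.8 m/s
Total dV = 3985.5 + 3390.8 = 7376.3 m/s ~ 7376 m/s

7376 m/s


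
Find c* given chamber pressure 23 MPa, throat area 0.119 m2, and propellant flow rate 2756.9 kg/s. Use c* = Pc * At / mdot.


c* = 23e6 * 0.119 / 2756.9 = 993 m/s

993 m/s


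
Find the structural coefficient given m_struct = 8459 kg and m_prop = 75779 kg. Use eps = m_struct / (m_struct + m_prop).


eps = 8459 / (8459 + 75779) = 0.1004

0.1004


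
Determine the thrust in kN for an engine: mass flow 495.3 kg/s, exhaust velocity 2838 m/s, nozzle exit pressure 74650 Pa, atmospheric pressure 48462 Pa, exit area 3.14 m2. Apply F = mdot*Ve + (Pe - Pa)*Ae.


F = 495.3 * 2838 + (74650 - 48462) * 3.14 = 1.4879e+06 N = 1487.9 kN

1487.9 kN


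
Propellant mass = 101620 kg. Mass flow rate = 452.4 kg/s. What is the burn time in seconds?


tb = 101620 / 452.4 = 224.6 s

224.6 s


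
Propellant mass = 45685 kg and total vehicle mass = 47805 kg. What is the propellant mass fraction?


PMF = 45685 / 47805 = 0.956

0.956


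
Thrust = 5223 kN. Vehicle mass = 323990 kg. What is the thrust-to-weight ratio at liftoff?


TWR = 5223000 / (323990 * 9.81) = 1.64

1.64


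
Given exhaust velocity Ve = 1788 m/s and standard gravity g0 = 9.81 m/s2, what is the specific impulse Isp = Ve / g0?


Isp = Ve / g0 = 1788 / 9.81 = 182.3 s

182.3 s


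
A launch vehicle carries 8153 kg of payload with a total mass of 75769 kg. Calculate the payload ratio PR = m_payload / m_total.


PR = 8153 / 75769 = 0.1076

0.1076


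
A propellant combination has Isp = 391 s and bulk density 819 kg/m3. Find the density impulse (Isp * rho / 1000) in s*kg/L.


rho*Isp = 391 * 819 / 1000 = 320 s*kg/L

320 s*kg/L


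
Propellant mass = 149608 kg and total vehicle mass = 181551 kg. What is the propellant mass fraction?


PMF = 149608 / 181551 = 0.824

0.824


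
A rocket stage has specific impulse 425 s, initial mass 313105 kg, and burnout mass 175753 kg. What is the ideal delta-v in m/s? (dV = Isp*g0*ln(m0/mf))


Ve = 425 * 9.81 = 4169.25 m/s
dV = 4169.25 * ln(313105/175753) = 2408 m/s

2408 m/s


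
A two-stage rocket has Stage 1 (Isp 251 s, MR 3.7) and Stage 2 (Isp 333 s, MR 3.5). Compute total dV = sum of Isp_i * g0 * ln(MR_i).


dV1 = 251 * 9.81 * ln(3.7) = 3221.5 m/s
dV2 = 333 * 9.81 * ln(3.5) = 4092.4 m/s
Total dV = 3221.5 + 4092.4 = 7313.9 m/s ~ 7314 m/s

7314 m/s


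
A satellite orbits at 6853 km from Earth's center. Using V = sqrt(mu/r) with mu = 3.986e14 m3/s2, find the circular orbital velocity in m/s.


V = sqrt(3.986e14 / 6853000) = 7627 m/s

7627 m/s


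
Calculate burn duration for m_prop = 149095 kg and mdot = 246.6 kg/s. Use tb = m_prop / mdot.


tb = 149095 / 246.6 = 604.6 s

604.6 s


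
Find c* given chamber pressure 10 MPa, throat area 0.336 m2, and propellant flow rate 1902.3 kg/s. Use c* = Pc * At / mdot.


c* = 10e6 * 0.336 / 1902.3 = 1766 m/s

1766 m/s


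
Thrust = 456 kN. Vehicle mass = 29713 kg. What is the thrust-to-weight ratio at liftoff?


TWR = 456000 / (29713 * 9.81) = 1.56

1.56


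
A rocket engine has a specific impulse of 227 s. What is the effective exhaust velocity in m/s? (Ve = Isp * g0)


Ve = Isp * g0 = 227 * 9.81 = 2226.9 m/s

2226.9 m/s
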